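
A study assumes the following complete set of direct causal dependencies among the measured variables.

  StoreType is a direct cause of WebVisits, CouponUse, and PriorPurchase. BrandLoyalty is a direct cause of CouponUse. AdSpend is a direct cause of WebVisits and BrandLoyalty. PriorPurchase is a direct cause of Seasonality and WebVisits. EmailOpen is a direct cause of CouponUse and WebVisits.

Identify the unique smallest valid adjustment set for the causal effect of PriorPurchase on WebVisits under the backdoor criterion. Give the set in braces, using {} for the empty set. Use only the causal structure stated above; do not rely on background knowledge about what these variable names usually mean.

{StoreType}

Variables eligible for adjustment (non-descendants of PriorPurchase, excluding PriorPurchase and WebVisits): {AdSpend, BrandLoyalty, CouponUse, EmailOpen, StoreType}.
Backdoor paths from PriorPurchase to WebVisits:
  P1: PriorPurchase <- StoreType -> CouponUse <- BrandLoyalty <- AdSpend -> WebVisits
  P2: PriorPurchase <- StoreType -> CouponUse <- EmailOpen -> WebVisits
  P3: PriorPurchase <- StoreType -> WebVisits
The empty set is not sufficient: P3 (PriorPurchase <- StoreType -> WebVisits) has no collider blocking it and no conditioned non-collider, so it is open.
Try {StoreType}:
  P1: blocked at fork node StoreType ∈ conditioning set.
  P2: blocked at fork node StoreType ∈ conditioning set.
  P3: blocked at fork node StoreType ∈ conditioning set.
{StoreType} contains no descendant of PriorPurchase and blocks every backdoor path.
No other singleton works — e.g. {AdSpend} leaves P3 open — so {StoreType} is the unique smallest valid adjustment set.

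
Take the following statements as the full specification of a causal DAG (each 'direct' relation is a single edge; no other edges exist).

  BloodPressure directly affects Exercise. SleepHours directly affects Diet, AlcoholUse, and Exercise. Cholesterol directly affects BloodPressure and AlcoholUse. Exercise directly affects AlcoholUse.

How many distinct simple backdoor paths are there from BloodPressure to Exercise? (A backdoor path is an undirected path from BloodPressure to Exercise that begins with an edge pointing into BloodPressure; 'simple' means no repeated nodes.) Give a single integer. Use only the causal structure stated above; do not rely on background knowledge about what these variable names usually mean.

A backdoor path from BloodPressure to Exercise is any simple undirected path whose first edge points into BloodPressure (i.e. leaves BloodPressure via a parent).
Parents of BloodPressure: {Cholesterol}.
Enumerating:
  P1: BloodPressure <- Cholesterol -> AlcoholUse <- SleepHours -> Exercise
  P2: BloodPressure <- Cholesterol -> AlcoholUse <- Exercise
That exhausts the simple backdoor paths. Count: 2.

2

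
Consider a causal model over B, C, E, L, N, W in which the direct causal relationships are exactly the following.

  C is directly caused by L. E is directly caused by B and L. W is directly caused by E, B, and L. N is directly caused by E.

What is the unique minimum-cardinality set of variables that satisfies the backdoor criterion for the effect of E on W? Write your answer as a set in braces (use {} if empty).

Variables eligible for adjustment (non-descendants of E, excluding E and W): {B, C, L}.
Backdoor paths from E to W:
  P1: E <- B -> W
  P2: E <- L -> W
The empty set is not sufficient: P1 (E <- B -> W) has no collider blocking it and no conditioned non-collider, so it is open.
Try {B, L}:
  P1: blocked at fork node B ∈ conditioning set.
  P2: blocked at fork node L ∈ conditioning set.
{B, L} contains no descendant of E and blocks every backdoor path.
Every element of {B, L} is needed (dropping B leaves P1 open; dropping L leaves P2 open), so no proper subset is valid.
Among all size-2 subsets of the eligible variables, only {B, L} blocks every backdoor path, so it is the unique smallest valid adjustment set.

{B, L}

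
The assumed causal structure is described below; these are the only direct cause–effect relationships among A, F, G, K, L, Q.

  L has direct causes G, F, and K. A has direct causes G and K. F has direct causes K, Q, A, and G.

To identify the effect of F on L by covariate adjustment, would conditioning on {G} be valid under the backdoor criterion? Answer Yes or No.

No

Backdoor paths from F to L (paths whose first edge points into F):
  P1: F <- G -> A <- K -> L
  P2: F <- G -> L
  P3: F <- K -> A <- G -> L
  P4: F <- K -> L
  P5: F <- A <- G -> L
  P6: F <- A <- K -> L
Condition 1 (no descendant of F in the set): holds — descendants of F are {L}; none are in {G}.
Condition 2 (every backdoor path blocked by {G}):
  P1: blocked at fork node G ∈ conditioning set.
  P2: blocked at fork node G ∈ conditioning set.
  P3: blocked at collider A (neither it nor any descendant is in the conditioning set).
  P4: open — no interior node is in the conditioning set.
  P5: blocked at fork node G ∈ conditioning set.
  P6: open — no interior node is in the conditioning set.
{G} does not satisfy the backdoor criterion.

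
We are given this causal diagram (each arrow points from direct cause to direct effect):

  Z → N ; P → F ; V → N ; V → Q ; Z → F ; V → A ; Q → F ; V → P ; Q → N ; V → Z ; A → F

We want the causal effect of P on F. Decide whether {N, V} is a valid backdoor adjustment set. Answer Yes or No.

Yes

Backdoor paths from P to F (paths whose first edge points into P):
  P1: P <- V -> Q -> F
  P2: P <- V -> Q -> N <- Z -> F
  P3: P <- V -> Z -> F
  P4: P <- V -> Z -> N <- Q -> F
  P5: P <- V -> A -> F
  P6: P <- V -> N <- Q -> F
  P7: P <- V -> N <- Z -> F
Condition 1 (no descendant of P in the set): holds — descendants of P are {F}; none are in {N, V}.
Condition 2 (every backdoor path blocked by {N, V}):
  P1: blocked at fork node V ∈ conditioning set.
  P2: blocked at fork node V ∈ conditioning set.
  P3: blocked at fork node V ∈ conditioning set.
  P4: blocked at fork node V ∈ conditioning set.
  P5: blocked at fork node V ∈ conditioning set.
  P6: blocked at fork node V ∈ conditioning set.
  P7: blocked at fork node V ∈ conditioning set.
{N, V} satisfies the backdoor criterion.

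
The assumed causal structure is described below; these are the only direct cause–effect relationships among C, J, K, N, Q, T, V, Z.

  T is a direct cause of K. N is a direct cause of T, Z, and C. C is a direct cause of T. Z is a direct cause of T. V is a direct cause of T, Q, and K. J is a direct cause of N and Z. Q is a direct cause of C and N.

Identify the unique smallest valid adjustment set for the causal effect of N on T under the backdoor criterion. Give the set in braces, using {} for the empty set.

{J, Q}

Variables eligible for adjustment (non-descendants of N, excluding N and T): {J, Q, V}.
Backdoor paths from N to T:
  P1: N <- Q <- V -> T
  P2: N <- Q <- V -> K <- T
  P3: N <- Q -> C -> T
  P4: N <- J -> Z -> T
The empty set is not sufficient: P1 (N <- Q <- V -> T) has no collider blocking it and no conditioned non-collider, so it is open.
Try {J, Q}:
  P1: blocked at chain node Q ∈ conditioning set.
  P2: blocked at chain node Q ∈ conditioning set.
  P3: blocked at fork node Q ∈ conditioning set.
  P4: blocked at fork node J ∈ conditioning set.
{J, Q} contains no descendant of N and blocks every backdoor path.
Every element of {J, Q} is needed (dropping J leaves P4 open; dropping Q leaves P1 open), so no proper subset is valid.
Among all size-2 subsets of the eligible variables, only {J, Q} blocks every backdoor path, so it is the unique smallest valid adjustment set.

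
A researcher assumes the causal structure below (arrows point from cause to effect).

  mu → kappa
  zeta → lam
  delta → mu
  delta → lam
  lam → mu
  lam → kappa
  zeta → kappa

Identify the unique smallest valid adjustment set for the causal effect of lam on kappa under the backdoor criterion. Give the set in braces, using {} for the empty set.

Variables eligible for adjustment (non-descendants of lam, excluding lam and kappa): {delta, zeta}.
Backdoor paths from lam to kappa:
  P1: lam <- delta -> mu -> kappa
  P2: lam <- zeta -> kappa
The empty set is not sufficient: P1 (lam <- delta -> mu -> kappa) has no collider blocking it and no conditioned non-collider, so it is open.
Try {delta, zeta}:
  P1: blocked at fork node delta ∈ conditioning set.
  P2: blocked at fork node zeta ∈ conditioning set.
{delta, zeta} contains no descendant of lam and blocks every backdoor path.
Every element of {delta, zeta} is needed (dropping delta leaves P1 open; dropping zeta leaves P2 open), so no proper subset is valid.
Among all size-2 subsets of the eligible variables, only {delta, zeta} blocks every backdoor path, so it is the unique smallest valid adjustment set.

{delta, zeta}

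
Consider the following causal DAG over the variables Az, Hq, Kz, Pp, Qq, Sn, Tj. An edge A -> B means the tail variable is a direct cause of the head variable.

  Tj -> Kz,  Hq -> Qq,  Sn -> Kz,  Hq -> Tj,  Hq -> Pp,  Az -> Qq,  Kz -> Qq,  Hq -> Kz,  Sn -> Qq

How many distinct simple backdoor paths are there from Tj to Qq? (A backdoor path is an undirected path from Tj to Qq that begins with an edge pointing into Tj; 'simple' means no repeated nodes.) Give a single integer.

3

A backdoor path from Tj to Qq is any simple undirected path whose first edge points into Tj (i.e. leaves Tj via a parent).
Parents of Tj: {Hq}.
Enumerating:
  P1: Tj <- Hq -> Kz <- Sn -> Qq
  P2: Tj <- Hq -> Kz -> Qq
  P3: Tj <- Hq -> Qq
That exhausts the simple backdoor paths. Count: 3.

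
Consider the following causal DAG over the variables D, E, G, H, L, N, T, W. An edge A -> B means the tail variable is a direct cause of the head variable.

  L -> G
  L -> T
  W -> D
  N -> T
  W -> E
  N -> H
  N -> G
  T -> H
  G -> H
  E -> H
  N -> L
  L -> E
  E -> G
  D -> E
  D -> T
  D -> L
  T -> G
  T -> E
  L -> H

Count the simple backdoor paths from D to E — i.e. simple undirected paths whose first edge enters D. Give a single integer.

1

A backdoor path from D to E is any simple undirected path whose first edge points into D (i.e. leaves D via a parent).
Parents of D: {W}.
Enumerating:
  P1: D <- W -> E
That exhausts the simple backdoor paths. Count: 1.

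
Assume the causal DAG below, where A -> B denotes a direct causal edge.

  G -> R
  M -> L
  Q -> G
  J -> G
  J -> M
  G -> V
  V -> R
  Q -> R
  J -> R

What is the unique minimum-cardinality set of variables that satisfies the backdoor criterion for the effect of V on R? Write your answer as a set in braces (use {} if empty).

Variables eligible for adjustment (non-descendants of V, excluding V and R): {G, J, L, M, Q}.
Backdoor paths from V to R:
  P1: V <- G <- J -> R
  P2: V <- G <- Q -> R
  P3: V <- G -> R
The empty set is not sufficient: P1 (V <- G <- J -> R) has no collider blocking it and no conditioned non-collider, so it is open.
Try {G}:
  P1: blocked at chain node G ∈ conditioning set.
  P2: blocked at chain node G ∈ conditioning set.
  P3: blocked at fork node G ∈ conditioning set.
{G} contains no descendant of V and blocks every backdoor path.
No other singleton works — e.g. {J} leaves P2 open — so {G} is the unique smallest valid adjustment set.

{G}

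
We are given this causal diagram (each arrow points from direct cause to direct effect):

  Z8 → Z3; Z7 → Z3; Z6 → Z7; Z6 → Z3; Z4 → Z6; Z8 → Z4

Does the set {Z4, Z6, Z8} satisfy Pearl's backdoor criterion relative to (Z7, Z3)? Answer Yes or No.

Backdoor paths from Z7 to Z3 (paths whose first edge points into Z7):
  P1: Z7 <- Z6 <- Z4 <- Z8 -> Z3
  P2: Z7 <- Z6 -> Z3
Condition 1 (no descendant of Z7 in the set): holds — descendants of Z7 are {Z3}; none are in {Z4, Z6, Z8}.
Condition 2 (every backdoor path blocked by {Z4, Z6, Z8}):
  P1: blocked at chain node Z6 ∈ conditioning set.
  P2: blocked at fork node Z6 ∈ conditioning set.
{Z4, Z6, Z8} satisfies the backdoor criterion.

Yes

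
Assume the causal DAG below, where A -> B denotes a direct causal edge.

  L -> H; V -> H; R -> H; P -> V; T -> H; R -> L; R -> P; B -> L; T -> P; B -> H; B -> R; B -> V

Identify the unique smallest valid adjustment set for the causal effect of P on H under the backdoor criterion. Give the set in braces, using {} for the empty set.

{R, T}

Variables eligible for adjustment (non-descendants of P, excluding P and H): {B, L, R, T}.
Backdoor paths from P to H:
  P1: P <- T -> H
  P2: P <- R <- B -> V -> H
  P3: P <- R <- B -> L -> H
  P4: P <- R <- B -> H
  P5: P <- R -> L <- B -> V -> H
  P6: P <- R -> L <- B -> H
  P7: P <- R -> L -> H
  P8: P <- R -> H
The empty set is not sufficient: P1 (P <- T -> H) has no collider blocking it and no conditioned non-collider, so it is open.
Try {R, T}:
  P1: blocked at fork node T ∈ conditioning set.
  P2: blocked at chain node R ∈ conditioning set.
  P3: blocked at chain node R ∈ conditioning set.
  P4: blocked at chain node R ∈ conditioning set.
  P5: blocked at fork node R ∈ conditioning set.
  P6: blocked at fork node R ∈ conditioning set.
  P7: blocked at fork node R ∈ conditioning set.
  P8: blocked at fork node R ∈ conditioning set.
{R, T} contains no descendant of P and blocks every backdoor path.
Every element of {R, T} is needed (dropping R leaves P2 open; dropping T leaves P1 open), so no proper subset is valid.
Among all size-2 subsets of the eligible variables, only {R, T} blocks every backdoor path, so it is the unique smallest valid adjustment set.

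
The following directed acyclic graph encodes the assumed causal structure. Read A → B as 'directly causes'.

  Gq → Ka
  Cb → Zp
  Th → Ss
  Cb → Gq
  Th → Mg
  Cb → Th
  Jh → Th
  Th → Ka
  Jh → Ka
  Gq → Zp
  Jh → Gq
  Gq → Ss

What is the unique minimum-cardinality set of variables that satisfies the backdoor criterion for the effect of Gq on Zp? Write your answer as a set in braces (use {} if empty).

{Cb}

Variables eligible for adjustment (non-descendants of Gq, excluding Gq and Zp): {Cb, Jh, Mg, Th}.
Backdoor paths from Gq to Zp:
  P1: Gq <- Cb -> Zp
  P2: Gq <- Jh -> Th <- Cb -> Zp
  P3: Gq <- Jh -> Ka <- Th <- Cb -> Zp
The empty set is not sufficient: P1 (Gq <- Cb -> Zp) has no collider blocking it and no conditioned non-collider, so it is open.
Try {Cb}:
  P1: blocked at fork node Cb ∈ conditioning set.
  P2: blocked at collider Th (neither it nor any descendant is in the conditioning set).
  P3: blocked at collider Ka (neither it nor any descendant is in the conditioning set).
{Cb} contains no descendant of Gq and blocks every backdoor path.
No other singleton works — e.g. {Jh} leaves P1 open — so {Cb} is the unique smallest valid adjustment set.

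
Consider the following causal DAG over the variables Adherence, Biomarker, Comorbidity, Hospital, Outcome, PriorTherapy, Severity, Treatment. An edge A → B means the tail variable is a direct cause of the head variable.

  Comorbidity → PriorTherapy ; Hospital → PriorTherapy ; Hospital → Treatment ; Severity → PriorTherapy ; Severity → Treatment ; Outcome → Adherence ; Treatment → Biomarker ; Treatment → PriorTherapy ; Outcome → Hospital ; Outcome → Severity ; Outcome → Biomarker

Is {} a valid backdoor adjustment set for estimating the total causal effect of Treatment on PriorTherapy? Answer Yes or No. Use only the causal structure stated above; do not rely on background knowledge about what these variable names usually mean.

Backdoor paths from Treatment to PriorTherapy (paths whose first edge points into Treatment):
  P1: Treatment <- Hospital <- Outcome -> Severity -> PriorTherapy
  P2: Treatment <- Hospital -> PriorTherapy
  P3: Treatment <- Severity <- Outcome -> Hospital -> PriorTherapy
  P4: Treatment <- Severity -> PriorTherapy
Condition 1 (no descendant of Treatment in the set): holds — descendants of Treatment are {Biomarker, PriorTherapy}; none are in {}.
Condition 2 (every backdoor path blocked by {}):
  P1: open — no interior node is in the conditioning set.
  P2: open — no interior node is in the conditioning set.
  P3: open — no interior node is in the conditioning set.
  P4: open — no interior node is in the conditioning set.
{} does not satisfy the backdoor criterion.

No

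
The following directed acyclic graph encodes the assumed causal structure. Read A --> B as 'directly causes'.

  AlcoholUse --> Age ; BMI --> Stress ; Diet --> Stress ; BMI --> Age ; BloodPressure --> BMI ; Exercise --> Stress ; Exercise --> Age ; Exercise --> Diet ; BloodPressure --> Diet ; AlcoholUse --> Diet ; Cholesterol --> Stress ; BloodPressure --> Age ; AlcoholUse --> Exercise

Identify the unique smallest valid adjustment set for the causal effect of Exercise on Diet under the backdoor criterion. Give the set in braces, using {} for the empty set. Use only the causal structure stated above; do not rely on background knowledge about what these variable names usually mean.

Variables eligible for adjustment (non-descendants of Exercise, excluding Exercise and Diet): {AlcoholUse, BMI, BloodPressure, Cholesterol}.
Backdoor paths from Exercise to Diet:
  P1: Exercise <- AlcoholUse -> Diet
  P2: Exercise <- AlcoholUse -> Age <- BloodPressure -> Diet
  P3: Exercise <- AlcoholUse -> Age <- BloodPressure -> BMI -> Stress <- Diet
  P4: Exercise <- AlcoholUse -> Age <- BMI <- BloodPressure -> Diet
  P5: Exercise <- AlcoholUse -> Age <- BMI -> Stress <- Diet
The empty set is not sufficient: P1 (Exercise <- AlcoholUse -> Diet) has no collider blocking it and no conditioned non-collider, so it is open.
Try {AlcoholUse}:
  P1: blocked at fork node AlcoholUse ∈ conditioning set.
  P2: blocked at fork node AlcoholUse ∈ conditioning set.
  P3: blocked at fork node AlcoholUse ∈ conditioning set.
  P4: blocked at fork node AlcoholUse ∈ conditioning set.
  P5: blocked at fork node AlcoholUse ∈ conditioning set.
{AlcoholUse} contains no descendant of Exercise and blocks every backdoor path.
No other singleton works — e.g. {Cholesterol} leaves P1 open — so {AlcoholUse} is the unique smallest valid adjustment set.

{AlcoholUse}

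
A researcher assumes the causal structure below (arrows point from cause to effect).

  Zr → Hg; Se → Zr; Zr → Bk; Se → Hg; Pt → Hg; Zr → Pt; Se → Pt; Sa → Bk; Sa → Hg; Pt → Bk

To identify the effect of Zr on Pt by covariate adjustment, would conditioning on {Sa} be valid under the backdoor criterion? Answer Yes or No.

Backdoor paths from Zr to Pt (paths whose first edge points into Zr):
  P1: Zr <- Se -> Pt
  P2: Zr <- Se -> Hg <- Pt
  P3: Zr <- Se -> Hg <- Sa -> Bk <- Pt
Condition 1 (no descendant of Zr in the set): holds — descendants of Zr are {Bk, Hg, Pt}; none are in {Sa}.
Condition 2 (every backdoor path blocked by {Sa}):
  P1: open — no interior node is in the conditioning set.
  P2: blocked at collider Hg (neither it nor any descendant is in the conditioning set).
  P3: blocked at collider Hg (neither it nor any descendant is in the conditioning set).
{Sa} does not satisfy the backdoor criterion.

No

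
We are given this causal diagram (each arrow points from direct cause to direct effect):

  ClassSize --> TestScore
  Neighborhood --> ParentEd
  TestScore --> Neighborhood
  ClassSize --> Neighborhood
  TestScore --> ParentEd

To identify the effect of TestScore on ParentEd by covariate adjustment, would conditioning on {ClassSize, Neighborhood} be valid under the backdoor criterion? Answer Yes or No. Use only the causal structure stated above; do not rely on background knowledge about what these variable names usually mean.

Backdoor paths from TestScore to ParentEd (paths whose first edge points into TestScore):
  P1: TestScore <- ClassSize -> Neighborhood -> ParentEd
Condition 1 (no descendant of TestScore in the set): FAILS — Neighborhood is a descendant of TestScore.
Condition 2 (every backdoor path blocked by {ClassSize, Neighborhood}):
  P1: blocked at fork node ClassSize ∈ conditioning set.
{ClassSize, Neighborhood} does not satisfy the backdoor criterion.

No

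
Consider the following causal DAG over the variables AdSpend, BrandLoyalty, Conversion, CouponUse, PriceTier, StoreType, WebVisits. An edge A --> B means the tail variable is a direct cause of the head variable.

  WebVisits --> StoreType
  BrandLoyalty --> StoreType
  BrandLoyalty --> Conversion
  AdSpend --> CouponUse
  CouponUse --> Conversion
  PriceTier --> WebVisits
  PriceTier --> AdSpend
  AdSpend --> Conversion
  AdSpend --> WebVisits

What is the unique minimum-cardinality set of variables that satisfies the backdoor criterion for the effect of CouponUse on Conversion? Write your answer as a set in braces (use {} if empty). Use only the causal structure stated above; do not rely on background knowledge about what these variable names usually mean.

{AdSpend}

Variables eligible for adjustment (non-descendants of CouponUse, excluding CouponUse and Conversion): {AdSpend, BrandLoyalty, PriceTier, StoreType, WebVisits}.
Backdoor paths from CouponUse to Conversion:
  P1: CouponUse <- AdSpend <- PriceTier -> WebVisits -> StoreType <- BrandLoyalty -> Conversion
  P2: CouponUse <- AdSpend -> WebVisits -> StoreType <- BrandLoyalty -> Conversion
  P3: CouponUse <- AdSpend -> Conversion
The empty set is not sufficient: P3 (CouponUse <- AdSpend -> Conversion) has no collider blocking it and no conditioned non-collider, so it is open.
Try {AdSpend}:
  P1: blocked at chain node AdSpend ∈ conditioning set.
  P2: blocked at fork node AdSpend ∈ conditioning set.
  P3: blocked at fork node AdSpend ∈ conditioning set.
{AdSpend} contains no descendant of CouponUse and blocks every backdoor path.
No other singleton works — e.g. {PriceTier} leaves P3 open — so {AdSpend} is the unique smallest valid adjustment set.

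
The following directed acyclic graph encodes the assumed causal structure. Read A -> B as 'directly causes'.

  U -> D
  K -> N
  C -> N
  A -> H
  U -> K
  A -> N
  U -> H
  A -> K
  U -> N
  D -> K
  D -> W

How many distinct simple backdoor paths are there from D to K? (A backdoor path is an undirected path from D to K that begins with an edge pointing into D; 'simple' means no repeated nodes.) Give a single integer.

5

A backdoor path from D to K is any simple undirected path whose first edge points into D (i.e. leaves D via a parent).
Parents of D: {U}.
Enumerating:
  P1: D <- U -> K
  P2: D <- U -> N <- A -> K
  P3: D <- U -> N <- K
  P4: D <- U -> H <- A -> K
  P5: D <- U -> H <- A -> N <- K
That exhausts the simple backdoor paths. Count: 5.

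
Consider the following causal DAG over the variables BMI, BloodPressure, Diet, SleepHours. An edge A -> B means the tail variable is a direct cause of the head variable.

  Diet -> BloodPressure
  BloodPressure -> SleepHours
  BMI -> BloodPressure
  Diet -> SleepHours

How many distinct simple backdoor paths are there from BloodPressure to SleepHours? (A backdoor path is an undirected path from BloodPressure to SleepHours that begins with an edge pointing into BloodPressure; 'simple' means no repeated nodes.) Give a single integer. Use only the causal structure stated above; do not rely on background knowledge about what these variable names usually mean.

1

A backdoor path from BloodPressure to SleepHours is any simple undirected path whose first edge points into BloodPressure (i.e. leaves BloodPressure via a parent).
Parents of BloodPressure: {BMI, Diet}.
Enumerating:
  P1: BloodPressure <- Diet -> SleepHours
That exhausts the simple backdoor paths. Count: 1.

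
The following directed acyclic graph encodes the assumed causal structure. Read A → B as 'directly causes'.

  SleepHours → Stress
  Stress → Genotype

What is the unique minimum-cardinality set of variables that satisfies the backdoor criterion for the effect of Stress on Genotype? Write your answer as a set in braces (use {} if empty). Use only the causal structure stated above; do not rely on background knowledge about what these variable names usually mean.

Variables eligible for adjustment (non-descendants of Stress, excluding Stress and Genotype): {SleepHours}.
Backdoor paths from Stress to Genotype:
  (none)
With no backdoor paths the empty set already satisfies the criterion, and it is trivially minimal.

{}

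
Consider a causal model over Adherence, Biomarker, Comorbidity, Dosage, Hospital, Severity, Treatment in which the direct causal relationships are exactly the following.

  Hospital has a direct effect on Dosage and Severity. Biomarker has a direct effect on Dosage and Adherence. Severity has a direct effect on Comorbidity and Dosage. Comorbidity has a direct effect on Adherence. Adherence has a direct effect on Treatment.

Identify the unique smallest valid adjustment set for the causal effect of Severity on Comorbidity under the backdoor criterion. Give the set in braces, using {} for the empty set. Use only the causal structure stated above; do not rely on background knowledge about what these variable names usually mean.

Variables eligible for adjustment (non-descendants of Severity, excluding Severity and Comorbidity): {Biomarker, Hospital}.
Backdoor paths from Severity to Comorbidity:
  P1: Severity <- Hospital -> Dosage <- Biomarker -> Adherence <- Comorbidity
Each backdoor path contains an unconditioned collider, so every path is already blocked with the empty conditioning set:
  P1: blocked at collider Dosage (neither it nor any descendant is in the conditioning set).
The empty set is therefore the unique smallest valid set.

{}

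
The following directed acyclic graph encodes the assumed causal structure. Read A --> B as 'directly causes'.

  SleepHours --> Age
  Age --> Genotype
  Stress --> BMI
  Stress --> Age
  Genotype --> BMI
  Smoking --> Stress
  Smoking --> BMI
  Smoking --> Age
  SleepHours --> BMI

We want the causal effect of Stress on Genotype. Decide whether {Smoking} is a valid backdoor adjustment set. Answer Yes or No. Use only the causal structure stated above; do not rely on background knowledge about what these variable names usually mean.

Backdoor paths from Stress to Genotype (paths whose first edge points into Stress):
  P1: Stress <- Smoking -> Age <- SleepHours -> BMI <- Genotype
  P2: Stress <- Smoking -> Age -> Genotype
  P3: Stress <- Smoking -> BMI <- SleepHours -> Age -> Genotype
  P4: Stress <- Smoking -> BMI <- Genotype
Condition 1 (no descendant of Stress in the set): holds — descendants of Stress are {Age, BMI, Genotype}; none are in {Smoking}.
Condition 2 (every backdoor path blocked by {Smoking}):
  P1: blocked at fork node Smoking ∈ conditioning set.
  P2: blocked at fork node Smoking ∈ conditioning set.
  P3: blocked at fork node Smoking ∈ conditioning set.
  P4: blocked at fork node Smoking ∈ conditioning set.
{Smoking} satisfies the backdoor criterion.

Yes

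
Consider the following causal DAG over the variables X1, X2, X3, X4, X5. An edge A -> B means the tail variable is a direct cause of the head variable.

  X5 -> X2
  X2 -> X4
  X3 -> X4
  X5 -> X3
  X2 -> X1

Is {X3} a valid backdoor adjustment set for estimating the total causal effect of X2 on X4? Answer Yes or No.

Backdoor paths from X2 to X4 (paths whose first edge points into X2):
  P1: X2 <- X5 -> X3 -> X4
Condition 1 (no descendant of X2 in the set): holds — descendants of X2 are {X1, X4}; none are in {X3}.
Condition 2 (every backdoor path blocked by {X3}):
  P1: blocked at chain node X3 ∈ conditioning set.
{X3} satisfies the backdoor criterion.

Yes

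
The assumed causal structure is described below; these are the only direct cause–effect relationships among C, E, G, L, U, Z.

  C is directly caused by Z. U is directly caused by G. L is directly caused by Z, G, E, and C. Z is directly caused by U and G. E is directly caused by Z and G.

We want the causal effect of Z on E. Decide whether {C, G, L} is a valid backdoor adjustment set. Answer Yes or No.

No

Backdoor paths from Z to E (paths whose first edge points into Z):
  P1: Z <- G -> E
  P2: Z <- G -> L <- E
  P3: Z <- U <- G -> E
  P4: Z <- U <- G -> L <- E
Condition 1 (no descendant of Z in the set): FAILS — C and L are descendants of Z.
Condition 2 (every backdoor path blocked by {C, G, L}):
  P1: blocked at fork node G ∈ conditioning set.
  P2: blocked at fork node G ∈ conditioning set.
  P3: blocked at fork node G ∈ conditioning set.
  P4: blocked at fork node G ∈ conditioning set.
{C, G, L} does not satisfy the backdoor criterion.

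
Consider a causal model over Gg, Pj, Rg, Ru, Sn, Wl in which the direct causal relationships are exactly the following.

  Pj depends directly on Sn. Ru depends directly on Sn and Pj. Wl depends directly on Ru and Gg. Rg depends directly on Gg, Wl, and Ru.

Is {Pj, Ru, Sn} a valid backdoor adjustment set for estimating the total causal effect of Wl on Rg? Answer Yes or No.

Backdoor paths from Wl to Rg (paths whose first edge points into Wl):
  P1: Wl <- Gg -> Rg
  P2: Wl <- Ru -> Rg
Condition 1 (no descendant of Wl in the set): holds — descendants of Wl are {Rg}; none are in {Pj, Ru, Sn}.
Condition 2 (every backdoor path blocked by {Pj, Ru, Sn}):
  P1: open — no interior node is in the conditioning set.
  P2: blocked at fork node Ru ∈ conditioning set.
{Pj, Ru, Sn} does not satisfy the backdoor criterion.

No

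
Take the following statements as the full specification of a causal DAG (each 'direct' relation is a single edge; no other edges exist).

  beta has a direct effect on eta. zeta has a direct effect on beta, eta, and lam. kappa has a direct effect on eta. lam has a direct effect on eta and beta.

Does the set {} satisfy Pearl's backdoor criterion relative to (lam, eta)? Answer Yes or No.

Backdoor paths from lam to eta (paths whose first edge points into lam):
  P1: lam <- zeta -> beta -> eta
  P2: lam <- zeta -> eta
Condition 1 (no descendant of lam in the set): holds — descendants of lam are {beta, eta}; none are in {}.
Condition 2 (every backdoor path blocked by {}):
  P1: open — no interior node is in the conditioning set.
  P2: open — no interior node is in the conditioning set.
{} does not satisfy the backdoor criterion.

No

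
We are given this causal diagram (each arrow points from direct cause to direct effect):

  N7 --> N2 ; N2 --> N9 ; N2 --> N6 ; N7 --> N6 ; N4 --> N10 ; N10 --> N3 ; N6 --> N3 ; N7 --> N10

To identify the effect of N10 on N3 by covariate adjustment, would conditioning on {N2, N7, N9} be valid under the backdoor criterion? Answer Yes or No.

Yes

Backdoor paths from N10 to N3 (paths whose first edge points into N10):
  P1: N10 <- N7 -> N2 -> N6 -> N3
  P2: N10 <- N7 -> N6 -> N3
Condition 1 (no descendant of N10 in the set): holds — descendants of N10 are {N3}; none are in {N2, N7, N9}.
Condition 2 (every backdoor path blocked by {N2, N7, N9}):
  P1: blocked at fork node N7 ∈ conditioning set.
  P2: blocked at fork node N7 ∈ conditioning set.
{N2, N7, N9} satisfies the backdoor criterion.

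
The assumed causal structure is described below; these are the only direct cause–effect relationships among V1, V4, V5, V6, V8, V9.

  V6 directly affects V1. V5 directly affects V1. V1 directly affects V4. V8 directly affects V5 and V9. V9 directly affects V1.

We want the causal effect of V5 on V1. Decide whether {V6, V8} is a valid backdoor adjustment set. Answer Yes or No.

Backdoor paths from V5 to V1 (paths whose first edge points into V5):
  P1: V5 <- V8 -> V9 -> V1
Condition 1 (no descendant of V5 in the set): holds — descendants of V5 are {V1, V4}; none are in {V6, V8}.
Condition 2 (every backdoor path blocked by {V6, V8}):
  P1: blocked at fork node V8 ∈ conditioning set.
{V6, V8} satisfies the backdoor criterion.

Yes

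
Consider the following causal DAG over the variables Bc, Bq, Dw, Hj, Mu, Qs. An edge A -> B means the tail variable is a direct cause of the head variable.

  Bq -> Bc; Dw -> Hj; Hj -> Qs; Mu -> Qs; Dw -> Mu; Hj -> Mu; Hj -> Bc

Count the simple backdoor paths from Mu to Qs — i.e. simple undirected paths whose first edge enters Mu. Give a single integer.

2

A backdoor path from Mu to Qs is any simple undirected path whose first edge points into Mu (i.e. leaves Mu via a parent).
Parents of Mu: {Dw, Hj}.
Enumerating:
  P1: Mu <- Dw -> Hj -> Qs
  P2: Mu <- Hj -> Qs
That exhausts the simple backdoor paths. Count: 2.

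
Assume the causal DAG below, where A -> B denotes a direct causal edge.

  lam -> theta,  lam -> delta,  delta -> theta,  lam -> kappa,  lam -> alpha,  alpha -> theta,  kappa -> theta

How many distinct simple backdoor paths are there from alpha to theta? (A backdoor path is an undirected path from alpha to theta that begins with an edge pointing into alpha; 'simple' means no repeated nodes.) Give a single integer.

A backdoor path from alpha to theta is any simple undirected path whose first edge points into alpha (i.e. leaves alpha via a parent).
Parents of alpha: {lam}.
Enumerating:
  P1: alpha <- lam -> delta -> theta
  P2: alpha <- lam -> kappa -> theta
  P3: alpha <- lam -> theta
That exhausts the simple backdoor paths. Count: 3.

3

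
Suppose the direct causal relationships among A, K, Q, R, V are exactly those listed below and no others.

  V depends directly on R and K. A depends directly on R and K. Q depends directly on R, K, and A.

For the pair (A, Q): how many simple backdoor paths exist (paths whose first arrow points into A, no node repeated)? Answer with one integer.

A backdoor path from A to Q is any simple undirected path whose first edge points into A (i.e. leaves A via a parent).
Parents of A: {K, R}.
Enumerating:
  P1: A <- K -> Q
  P2: A <- K -> V <- R -> Q
  P3: A <- R -> Q
  P4: A <- R -> V <- K -> Q
That exhausts the simple backdoor paths. Count: 4.

4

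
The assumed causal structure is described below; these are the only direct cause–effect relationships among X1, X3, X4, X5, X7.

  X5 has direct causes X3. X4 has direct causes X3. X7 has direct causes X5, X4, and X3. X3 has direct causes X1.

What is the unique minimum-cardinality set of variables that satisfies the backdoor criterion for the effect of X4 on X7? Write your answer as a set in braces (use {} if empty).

{X3}

Variables eligible for adjustment (non-descendants of X4, excluding X4 and X7): {X1, X3, X5}.
Backdoor paths from X4 to X7:
  P1: X4 <- X3 -> X5 -> X7
  P2: X4 <- X3 -> X7
The empty set is not sufficient: P1 (X4 <- X3 -> X5 -> X7) has no collider blocking it and no conditioned non-collider, so it is open.
Try {X3}:
  P1: blocked at fork node X3 ∈ conditioning set.
  P2: blocked at fork node X3 ∈ conditioning set.
{X3} contains no descendant of X4 and blocks every backdoor path.
No other singleton works — e.g. {X1} leaves P1 open — so {X3} is the unique smallest valid adjustment set.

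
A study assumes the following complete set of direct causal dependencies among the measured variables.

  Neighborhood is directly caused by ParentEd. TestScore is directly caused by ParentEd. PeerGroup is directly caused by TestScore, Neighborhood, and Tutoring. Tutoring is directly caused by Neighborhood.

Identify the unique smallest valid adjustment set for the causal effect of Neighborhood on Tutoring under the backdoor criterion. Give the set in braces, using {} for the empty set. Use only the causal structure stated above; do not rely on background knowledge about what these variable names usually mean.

{}

Variables eligible for adjustment (non-descendants of Neighborhood, excluding Neighborhood and Tutoring): {ParentEd, TestScore}.
Backdoor paths from Neighborhood to Tutoring:
  P1: Neighborhood <- ParentEd -> TestScore -> PeerGroup <- Tutoring
Each backdoor path contains an unconditioned collider, so every path is already blocked with the empty conditioning set:
  P1: blocked at collider PeerGroup (neither it nor any descendant is in the conditioning set).
The empty set is therefore the unique smallest valid set.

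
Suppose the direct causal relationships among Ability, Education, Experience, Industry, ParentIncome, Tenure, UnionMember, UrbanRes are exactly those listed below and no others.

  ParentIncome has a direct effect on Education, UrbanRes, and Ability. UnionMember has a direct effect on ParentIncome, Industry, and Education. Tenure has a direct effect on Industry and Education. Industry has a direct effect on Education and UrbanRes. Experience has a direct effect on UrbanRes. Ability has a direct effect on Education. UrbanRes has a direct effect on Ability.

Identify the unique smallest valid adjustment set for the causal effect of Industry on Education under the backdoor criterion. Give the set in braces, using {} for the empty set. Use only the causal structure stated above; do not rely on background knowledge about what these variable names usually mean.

{Tenure, UnionMember}

Variables eligible for adjustment (non-descendants of Industry, excluding Industry and Education): {Experience, ParentIncome, Tenure, UnionMember}.
Backdoor paths from Industry to Education:
  P1: Industry <- UnionMember -> ParentIncome -> UrbanRes -> Ability -> Education
  P2: Industry <- UnionMember -> ParentIncome -> Ability -> Education
  P3: Industry <- UnionMember -> ParentIncome -> Education
  P4: Industry <- UnionMember -> Education
  P5: Industry <- Tenure -> Education
The empty set is not sufficient: P1 (Industry <- UnionMember -> ParentIncome -> UrbanRes -> Ability -> Education) has no collider blocking it and no conditioned non-collider, so it is open.
Try {Tenure, UnionMember}:
  P1: blocked at fork node UnionMember ∈ conditioning set.
  P2: blocked at fork node UnionMember ∈ conditioning set.
  P3: blocked at fork node UnionMember ∈ conditioning set.
  P4: blocked at fork node UnionMember ∈ conditioning set.
  P5: blocked at fork node Tenure ∈ conditioning set.
{Tenure, UnionMember} contains no descendant of Industry and blocks every backdoor path.
Every element of {Tenure, UnionMember} is needed (dropping Tenure leaves P5 open; dropping UnionMember leaves P1 open), so no proper subset is valid.
Among all size-2 subsets of the eligible variables, only {Tenure, UnionMember} blocks every backdoor path, so it is the unique smallest valid adjustment set.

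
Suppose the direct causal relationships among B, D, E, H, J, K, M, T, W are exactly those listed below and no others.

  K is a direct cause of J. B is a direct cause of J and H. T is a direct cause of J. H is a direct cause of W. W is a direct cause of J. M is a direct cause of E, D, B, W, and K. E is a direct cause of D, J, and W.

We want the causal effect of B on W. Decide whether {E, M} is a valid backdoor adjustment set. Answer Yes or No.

Yes

Backdoor paths from B to W (paths whose first edge points into B):
  P1: B <- M -> E -> W
  P2: B <- M -> E -> J <- W
  P3: B <- M -> K -> J <- E -> W
  P4: B <- M -> K -> J <- W
  P5: B <- M -> D <- E -> W
  P6: B <- M -> D <- E -> J <- W
  P7: B <- M -> W
Condition 1 (no descendant of B in the set): holds — descendants of B are {H, J, W}; none are in {E, M}.
Condition 2 (every backdoor path blocked by {E, M}):
  P1: blocked at fork node M ∈ conditioning set.
  P2: blocked at fork node M ∈ conditioning set.
  P3: blocked at fork node M ∈ conditioning set.
  P4: blocked at fork node M ∈ conditioning set.
  P5: blocked at fork node M ∈ conditioning set.
  P6: blocked at fork node M ∈ conditioning set.
  P7: blocked at fork node M ∈ conditioning set.
{E, M} satisfies the backdoor criterion.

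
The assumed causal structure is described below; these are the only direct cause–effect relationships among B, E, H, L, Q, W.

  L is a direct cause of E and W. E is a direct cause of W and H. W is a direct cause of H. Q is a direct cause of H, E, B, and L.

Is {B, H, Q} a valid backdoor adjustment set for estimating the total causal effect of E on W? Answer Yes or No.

No

Backdoor paths from E to W (paths whose first edge points into E):
  P1: E <- Q -> L -> W
  P2: E <- Q -> H <- W
  P3: E <- L <- Q -> H <- W
  P4: E <- L -> W
Condition 1 (no descendant of E in the set): FAILS — H is a descendant of E.
Condition 2 (every backdoor path blocked by {B, H, Q}):
  P1: blocked at fork node Q ∈ conditioning set.
  P2: blocked at fork node Q ∈ conditioning set.
  P3: blocked at fork node Q ∈ conditioning set.
  P4: open — no interior node is in the conditioning set.
{B, H, Q} does not satisfy the backdoor criterion.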